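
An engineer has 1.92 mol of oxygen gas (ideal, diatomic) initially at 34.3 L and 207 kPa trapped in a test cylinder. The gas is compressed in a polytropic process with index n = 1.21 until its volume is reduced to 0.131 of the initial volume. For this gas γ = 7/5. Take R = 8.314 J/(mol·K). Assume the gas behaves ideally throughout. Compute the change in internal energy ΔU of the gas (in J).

T₁ = P₁V₁/(nR) = 207×34.3/(1.92×8.314) = 445 K.
Polytropic n=1.21: T₂ = T₁(V₁/V₂)^(n−1) = 445×(7.63)^0.21 = 682 K; P₂ = P₁(V₁/V₂)^n = 2420 kPa.
For an ideal gas ΔU = nCvΔT with Cv = (5/2)R = 20.8 J/(mol·K).
ΔU = 1.92×20.8×(682−445) = 9450 J.

9450 J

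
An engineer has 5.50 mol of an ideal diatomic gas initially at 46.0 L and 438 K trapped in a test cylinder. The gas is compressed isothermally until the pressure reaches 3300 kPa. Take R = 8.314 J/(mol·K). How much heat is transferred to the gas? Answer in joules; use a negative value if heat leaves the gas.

-40600 J

P₁ = nRT₁/V₁ = 5.50×8.314×438/46.0 = 435 kPa.
Isothermal: T stays 438 K; PV = const ⇒ V₂ = 6.07 L, P₂ = 3300 kPa.
ΔU = 0 (ideal gas, T constant).
W = nRT ln(V₂/V₁) = 5.50×8.314×438×ln(0.132) = -40600 J.
Q = ΔU + W = -40600 J.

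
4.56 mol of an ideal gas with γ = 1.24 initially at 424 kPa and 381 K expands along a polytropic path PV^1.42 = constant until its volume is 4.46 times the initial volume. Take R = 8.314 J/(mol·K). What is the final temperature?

203 K

V₁ = nRT₁/P₁ = 4.56×8.314×381/424 = 34.1 L.
Polytropic n=1.42: T₂ = T₁(V₁/V₂)^(n−1) = 381×(0.224)^0.42 = 203 K; P₂ = P₁(V₁/V₂)^n = 50.7 kPa.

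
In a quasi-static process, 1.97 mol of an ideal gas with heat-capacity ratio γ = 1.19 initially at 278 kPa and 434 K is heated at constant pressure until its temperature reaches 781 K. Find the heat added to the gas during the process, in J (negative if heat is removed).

35600 J

V₁ = nRT₁/P₁ = 1.97×8.314×434/278 = 25.6 L.
Isobaric: P stays 278 kPa; V/T = const ⇒ T₂ = 781 K, V₂ = 46.0 L.
W = PΔV = 278×(46.0−25.6) kPa·L = 5680 J.
ΔU = nCvΔT = 1.97×43.8×(781−434) = 29900 J.
Q = ΔU + W = nCpΔT = 35600 J.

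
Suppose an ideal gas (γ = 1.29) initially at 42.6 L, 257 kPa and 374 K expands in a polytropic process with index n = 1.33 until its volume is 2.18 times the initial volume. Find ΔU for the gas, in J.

-8560 J

n = P₁V₁/(RT₁) = 257×42.6/(8.314×374) = 3.52 mol.
Polytropic n=1.33: T₂ = T₁(V₁/V₂)^(n−1) = 374×(0.459)^0.33 = 289 K; P₂ = P₁(V₁/V₂)^n = 91.2 kPa.
For an ideal gas ΔU = nCvΔT with Cv = R/(γ−1) = 28.7 J/(mol·K).
ΔU = 3.52×28.7×(289−374) = -8560 J.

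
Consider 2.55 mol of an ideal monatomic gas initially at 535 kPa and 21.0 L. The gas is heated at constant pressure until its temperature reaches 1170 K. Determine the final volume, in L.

46.4 L

T₁ = P₁V₁/(nR) = 535×21.0/(2.55×8.314) = 530 K.
Isobaric: P stays 535 kPa; V/T = const ⇒ T₂ = 1170 K, V₂ = 46.4 L.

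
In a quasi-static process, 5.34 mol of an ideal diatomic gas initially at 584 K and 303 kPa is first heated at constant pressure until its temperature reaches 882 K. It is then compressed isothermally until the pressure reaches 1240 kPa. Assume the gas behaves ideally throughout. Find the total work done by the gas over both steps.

-41900 J

V₁ = nRT₁/P₁ = 5.34×8.314×584/303 = 85.6 L.
Step 1 — Isobaric: P stays 303 kPa; V/T = const ⇒ T₂ = 882 K, V₂ = 129 L.
W = PΔV = 303×(129−85.6) kPa·L = 13200 J.
ΔU = nCvΔT = 5.34×20.8×(882−584) = 33100 J.
Q = ΔU + W = nCpΔT = 46300 J.
State after step 1: P = 303 kPa, V = 129 L, T = 882 K.
Step 2 — Isothermal: T stays 882 K; PV = const ⇒ V₂ = 31.6 L, P₂ = 1240 kPa.
ΔU = 0 (ideal gas, T constant).
W = nRT ln(V₂/V₁) = 5.34×8.314×882×ln(0.244) = -55200 J.
Q = ΔU + W = -55200 J.
Net over both steps: W = -41900 J, Q = -8870 J, ΔU = 33100 J.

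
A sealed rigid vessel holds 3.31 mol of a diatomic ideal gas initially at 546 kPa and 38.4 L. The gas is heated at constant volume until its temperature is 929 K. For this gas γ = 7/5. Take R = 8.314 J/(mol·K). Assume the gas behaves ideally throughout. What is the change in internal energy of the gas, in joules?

T₁ = P₁V₁/(nR) = 546×38.4/(3.31×8.314) = 762 K.
Isochoric: V stays 38.4 L; P/T = const ⇒ T₂ = 929 K, P₂ = 666 kPa.
For an ideal gas ΔU = nCvΔT with Cv = (5/2)R = 20.8 J/(mol·K).
ΔU = 3.31×20.8×(929−762) = 11500 J.

11500 J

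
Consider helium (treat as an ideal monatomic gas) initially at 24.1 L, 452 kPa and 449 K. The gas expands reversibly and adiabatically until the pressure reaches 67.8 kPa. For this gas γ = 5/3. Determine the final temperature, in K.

210 K

Adiabatic: T₂/T₁ = (P₂/P₁)^((γ−1)/γ) ⇒ T₂ = 449×(0.150)^0.400 = 210 K; V₂ = 75.2 L.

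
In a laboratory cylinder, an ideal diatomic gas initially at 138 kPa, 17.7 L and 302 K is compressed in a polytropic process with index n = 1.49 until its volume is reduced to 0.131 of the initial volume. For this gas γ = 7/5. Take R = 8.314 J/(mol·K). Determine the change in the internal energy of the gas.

10400 J

n = P₁V₁/(RT₁) = 138×17.7/(8.314×302) = 0.973 mol.
Polytropic n=1.49: T₂ = T₁(V₁/V₂)^(n−1) = 302×(7.63)^0.49 = 818 K; P₂ = P₁(V₁/V₂)^n = 2850 kPa.
For an ideal gas ΔU = nCvΔT with Cv = (5/2)R = 20.8 J/(mol·K).
ΔU = 0.973×20.8×(818−302) = 10400 J.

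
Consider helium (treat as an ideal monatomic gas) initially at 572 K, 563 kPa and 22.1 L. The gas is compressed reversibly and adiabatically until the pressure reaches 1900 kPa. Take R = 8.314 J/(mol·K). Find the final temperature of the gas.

Adiabatic: T₂/T₁ = (P₂/P₁)^((γ−1)/γ) ⇒ T₂ = 572×(3.37)^0.400 = 930 K; V₂ = 10.7 L.

930 K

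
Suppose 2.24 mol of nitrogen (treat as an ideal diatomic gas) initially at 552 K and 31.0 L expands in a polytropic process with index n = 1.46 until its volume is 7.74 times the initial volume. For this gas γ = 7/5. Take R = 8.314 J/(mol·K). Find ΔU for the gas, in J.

-15700 J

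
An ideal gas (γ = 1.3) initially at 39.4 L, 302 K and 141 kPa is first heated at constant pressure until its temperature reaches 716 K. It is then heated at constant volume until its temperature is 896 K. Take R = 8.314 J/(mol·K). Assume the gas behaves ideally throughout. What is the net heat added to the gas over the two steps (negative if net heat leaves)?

44000 J

n = P₁V₁/(RT₁) = 141×39.4/(8.314×302) = 2.21 mol.
Step 1 — Isobaric: P stays 141 kPa; V/T = const ⇒ T₂ = 716 K, V₂ = 93.4 L.
W = PΔV = 141×(93.4−39.4) kPa·L = 7620 J.
ΔU = nCvΔT = 2.21×27.7×(716−302) = 25400 J.
Q = ΔU + W = nCpΔT = 33000 J.
State after step 1: P = 141 kPa, V = 93.4 L, T = 716 K.
Step 2 — Isochoric: V stays 93.4 L; P/T = const ⇒ T₂ = 896 K, P₂ = 176 kPa.
W = 0 (no volume change).
ΔU = nCvΔT = 2.21×27.7×(896−716) = 11000 J.
Q = ΔU = 11000 J.
Net over both steps: W = 7620 J, Q = 44000 J, ΔU = 36400 J.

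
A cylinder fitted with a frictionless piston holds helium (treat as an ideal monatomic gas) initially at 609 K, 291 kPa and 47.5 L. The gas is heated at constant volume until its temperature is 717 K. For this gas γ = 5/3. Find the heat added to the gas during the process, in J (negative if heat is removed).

n = P₁V₁/(RT₁) = 291×47.5/(8.314×609) = 2.73 mol.
Isochoric: V stays 47.5 L; P/T = const ⇒ T₂ = 717 K, P₂ = 343 kPa.
W = 0 (no volume change).
ΔU = nCvΔT = 2.73×12.5×(717−609) = 3680 J.
Q = ΔU = 3680 J.

3680 J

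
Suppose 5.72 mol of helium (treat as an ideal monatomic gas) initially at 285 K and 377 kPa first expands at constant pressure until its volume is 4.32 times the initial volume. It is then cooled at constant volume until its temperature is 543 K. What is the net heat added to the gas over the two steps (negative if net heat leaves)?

63400 J

V₁ = nRT₁/P₁ = 5.72×8.314×285/377 = 36.0 L.
Step 1 — Isobaric: P stays 377 kPa; V/T = const ⇒ T₂ = 1230 K, V₂ = 155 L.
W = PΔV = 377×(155−36.0) kPa·L = 45000 J.
ΔU = nCvΔT = 5.72×12.5×(1230−285) = 67500 J.
Q = ΔU + W = nCpΔT = 112000 J.
State after step 1: P = 377 kPa, V = 155 L, T = 1230 K.
Step 2 — Isochoric: V stays 155 L; P/T = const ⇒ T₂ = 543 K, P₂ = 166 kPa.
W = 0 (no volume change).
ΔU = nCvΔT = 5.72×12.5×(543−1230) = -49100 J.
Q = ΔU = -49100 J.
Net over both steps: W = 45000 J, Q = 63400 J, ΔU = 18400 J.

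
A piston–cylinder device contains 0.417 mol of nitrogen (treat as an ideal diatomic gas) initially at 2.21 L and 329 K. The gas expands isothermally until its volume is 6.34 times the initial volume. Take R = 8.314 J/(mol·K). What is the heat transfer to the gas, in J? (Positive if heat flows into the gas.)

P₁ = nRT₁/V₁ = 0.417×8.314×329/2.21 = 516 kPa.
Isothermal: T stays 329 K; PV = const ⇒ V₂ = 14.0 L, P₂ = 81.4 kPa.
ΔU = 0 (ideal gas, T constant).
W = nRT ln(V₂/V₁) = 0.417×8.314×329×ln(6.34) = 2110 J.
Q = ΔU + W = 2110 J.

2110 J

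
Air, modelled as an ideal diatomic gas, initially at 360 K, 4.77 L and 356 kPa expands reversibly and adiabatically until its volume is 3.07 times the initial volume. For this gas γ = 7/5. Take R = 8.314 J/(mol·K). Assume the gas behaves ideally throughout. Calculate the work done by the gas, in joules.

n = P₁V₁/(RT₁) = 356×4.77/(8.314×360) = 0.567 mol.
Adiabatic: TV^(γ−1) = const ⇒ T₂ = 360×(0.326)^0.400 = 230 K; PV^γ = const ⇒ P₂ = 74.0 kPa.
ΔU = nCvΔT = 0.567×20.8×(230−360) = -1530 J.
Q = 0 for an adiabatic process, so W = −ΔU = 1530 J.

1530 J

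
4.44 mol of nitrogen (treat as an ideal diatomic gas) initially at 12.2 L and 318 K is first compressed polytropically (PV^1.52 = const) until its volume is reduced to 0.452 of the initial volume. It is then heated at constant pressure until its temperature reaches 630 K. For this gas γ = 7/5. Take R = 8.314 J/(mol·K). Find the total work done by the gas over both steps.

-6020 J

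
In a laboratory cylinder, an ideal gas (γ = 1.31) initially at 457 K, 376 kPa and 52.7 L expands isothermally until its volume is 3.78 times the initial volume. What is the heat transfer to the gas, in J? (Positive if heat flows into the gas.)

n = P₁V₁/(RT₁) = 376×52.7/(8.314×457) = 5.22 mol.
Isothermal: T stays 457 K; PV = const ⇒ V₂ = 199 L, P₂ = 99.5 kPa.
ΔU = 0 (ideal gas, T constant).
W = nRT ln(V₂/V₁) = 5.22×8.314×457×ln(3.78) = 26300 J.
Q = ΔU + W = 26300 J.

26300 J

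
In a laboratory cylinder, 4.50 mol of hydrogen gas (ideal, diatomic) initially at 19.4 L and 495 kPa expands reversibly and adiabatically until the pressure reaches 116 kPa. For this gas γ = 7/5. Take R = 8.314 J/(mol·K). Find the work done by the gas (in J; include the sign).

T₁ = P₁V₁/(nR) = 495×19.4/(4.50×8.314) = 257 K.
Adiabatic: T₂/T₁ = (P₂/P₁)^((γ−1)/γ) ⇒ T₂ = 257×(0.234)^0.286 = 170 K; V₂ = 54.7 L.
ΔU = nCvΔT = 4.50×20.8×(170−257) = -8150 J.
Q = 0 for an adiabatic process, so W = −ΔU = 8150 J.

8150 J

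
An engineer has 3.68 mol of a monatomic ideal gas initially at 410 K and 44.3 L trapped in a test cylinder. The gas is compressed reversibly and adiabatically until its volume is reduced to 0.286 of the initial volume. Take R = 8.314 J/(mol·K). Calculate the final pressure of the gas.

2280 kPa

P₁ = nRT₁/V₁ = 3.68×8.314×410/44.3 = 283 kPa.
Adiabatic: TV^(γ−1) = const ⇒ T₂ = 410×(3.50)^0.667 = 945 K; PV^γ = const ⇒ P₂ = 2280 kPa.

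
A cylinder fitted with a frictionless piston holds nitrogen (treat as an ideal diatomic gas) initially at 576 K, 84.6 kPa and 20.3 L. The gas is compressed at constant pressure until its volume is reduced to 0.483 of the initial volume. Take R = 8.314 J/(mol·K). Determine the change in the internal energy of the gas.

-2220 J

n = P₁V₁/(RT₁) = 84.6×20.3/(8.314×576) = 0.359 mol.
Isobaric: P stays 84.6 kPa; V/T = const ⇒ T₂ = 278 K, V₂ = 9.80 L.
For an ideal gas ΔU = nCvΔT with Cv = (5/2)R = 20.8 J/(mol·K).
ΔU = 0.359×20.8×(278−576) = -2220 J.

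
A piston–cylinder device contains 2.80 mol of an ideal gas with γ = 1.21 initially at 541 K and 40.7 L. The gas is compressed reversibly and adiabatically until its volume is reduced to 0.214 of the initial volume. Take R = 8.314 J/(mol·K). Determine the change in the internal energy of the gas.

22900 J

P₁ = nRT₁/V₁ = 2.80×8.314×541/40.7 = 309 kPa.
Adiabatic: TV^(γ−1) = const ⇒ T₂ = 541×(4.67)^0.210 = 748 K; PV^γ = const ⇒ P₂ = 2000 kPa.
For an ideal gas ΔU = nCvΔT with Cv = R/(γ−1) = 39.6 J/(mol·K).
ΔU = 2.80×39.6×(748−541) = 22900 J.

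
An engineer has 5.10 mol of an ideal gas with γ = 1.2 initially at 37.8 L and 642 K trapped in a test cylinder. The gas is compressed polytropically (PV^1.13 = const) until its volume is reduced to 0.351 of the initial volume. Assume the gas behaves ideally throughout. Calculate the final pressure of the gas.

2350 kPa

P₁ = nRT₁/V₁ = 5.10×8.314×642/37.8 = 720 kPa.
Polytropic n=1.13: T₂ = T₁(V₁/V₂)^(n−1) = 642×(2.85)^0.13 = 736 K; P₂ = P₁(V₁/V₂)^n = 2350 kPa.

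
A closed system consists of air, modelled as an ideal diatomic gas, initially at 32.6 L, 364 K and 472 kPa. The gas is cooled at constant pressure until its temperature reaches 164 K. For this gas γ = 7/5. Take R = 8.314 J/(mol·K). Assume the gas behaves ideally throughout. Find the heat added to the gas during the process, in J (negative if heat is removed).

-29600 J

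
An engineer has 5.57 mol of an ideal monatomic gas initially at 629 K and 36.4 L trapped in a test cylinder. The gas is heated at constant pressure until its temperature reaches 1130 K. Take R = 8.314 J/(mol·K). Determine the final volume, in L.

65.4 L

P₁ = nRT₁/V₁ = 5.57×8.314×629/36.4 = 800 kPa.
Isobaric: P stays 800 kPa; V/T = const ⇒ T₂ = 1130 K, V₂ = 65.4 L.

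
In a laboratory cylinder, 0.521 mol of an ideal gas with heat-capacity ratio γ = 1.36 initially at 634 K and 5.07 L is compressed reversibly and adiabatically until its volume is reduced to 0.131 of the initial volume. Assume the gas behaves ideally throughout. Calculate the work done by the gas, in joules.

-8230 J

P₁ = nRT₁/V₁ = 0.521×8.314×634/5.07 = 542 kPa.
Adiabatic: TV^(γ−1) = const ⇒ T₂ = 634×(7.63)^0.360 = 1320 K; PV^γ = const ⇒ P₂ = 8590 kPa.
ΔU = nCvΔT = 0.521×23.1×(1320−634) = 8230 J.
Q = 0 for an adiabatic process, so W = −ΔU = -8230 J.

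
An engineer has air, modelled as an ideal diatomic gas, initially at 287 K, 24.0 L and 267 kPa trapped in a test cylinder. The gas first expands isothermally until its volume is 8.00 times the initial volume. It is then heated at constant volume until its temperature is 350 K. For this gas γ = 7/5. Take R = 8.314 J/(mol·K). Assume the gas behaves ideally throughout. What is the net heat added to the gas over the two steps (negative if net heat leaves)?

n = P₁V₁/(RT₁) = 267×24.0/(8.314×287) = 2.69 mol.
Step 1 — Isothermal: T stays 287 K; PV = const ⇒ V₂ = 192 L, P₂ = 33.4 kPa.
ΔU = 0 (ideal gas, T constant).
W = nRT ln(V₂/V₁) = 2.69×8.314×287×ln(8.00) = 13300 J.
Q = ΔU + W = 13300 J.
State after step 1: P = 33.4 kPa, V = 192 L, T = 287 K.
Step 2 — Isochoric: V stays 192 L; P/T = const ⇒ T₂ = 350 K, P₂ = 40.7 kPa.
W = 0 (no volume change).
ΔU = nCvΔT = 2.69×20.8×(350−287) = 3520 J.
Q = ΔU = 3520 J.
Net over both steps: W = 13300 J, Q = 16800 J, ΔU = 3520 J.

16800 J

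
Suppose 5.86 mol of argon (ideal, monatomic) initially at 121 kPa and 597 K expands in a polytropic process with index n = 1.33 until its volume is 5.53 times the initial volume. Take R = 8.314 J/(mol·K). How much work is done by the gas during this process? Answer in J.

V₁ = nRT₁/P₁ = 5.86×8.314×597/121 = 240 L.
Polytropic n=1.33: T₂ = T₁(V₁/V₂)^(n−1) = 597×(0.181)^0.33 = 340 K; P₂ = P₁(V₁/V₂)^n = 12.4 kPa.
W = (P₁V₁−P₂V₂)/(n−1) = (121×240−12.4×1330)/0.33 = 38000 J.

38000 J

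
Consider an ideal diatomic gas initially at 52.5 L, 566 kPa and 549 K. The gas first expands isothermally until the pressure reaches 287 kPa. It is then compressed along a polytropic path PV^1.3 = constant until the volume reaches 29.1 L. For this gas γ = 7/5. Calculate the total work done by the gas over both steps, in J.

n = P₁V₁/(RT₁) = 566×52.5/(8.314×549) = 6.51 mol.
Step 1 — Isothermal: T stays 549 K; PV = const ⇒ V₂ = 104 L, P₂ = 287 kPa.
ΔU = 0 (ideal gas, T constant).
W = nRT ln(V₂/V₁) = 6.51×8.314×549×ln(1.97) = 20200 J.
Q = ΔU + W = 20200 J.
State after step 1: P = 287 kPa, V = 104 L, T = 549 K.
Step 2 — Polytropic n=1.3: T₂ = T₁(V₁/V₂)^(n−1) = 549×(3.56)^0.30 = 803 K; P₂ = P₁(V₁/V₂)^n = 1490 kPa.
W = (P₁V₁−P₂V₂)/(n−1) = (287×104−1490×29.1)/0.30 = -45900 J.
ΔU = nCvΔT = 6.51×20.8×(803−549) = 34400 J.
Q = ΔU + W = -11500 J.
Net over both steps: W = -25700 J, Q = 8710 J, ΔU = 34400 J.

-25700 J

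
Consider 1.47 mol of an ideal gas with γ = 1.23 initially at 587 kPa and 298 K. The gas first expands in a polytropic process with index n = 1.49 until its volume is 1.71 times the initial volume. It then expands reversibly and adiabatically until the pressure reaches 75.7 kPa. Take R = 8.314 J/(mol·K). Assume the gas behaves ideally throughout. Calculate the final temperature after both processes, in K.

181 K

V₁ = nRT₁/P₁ = 1.47×8.314×298/587 = 6.20 L.
Step 1 — Polytropic n=1.49: T₂ = T₁(V₁/V₂)^(n−1) = 298×(0.585)^0.49 = 229 K; P₂ = P₁(V₁/V₂)^n = 264 kPa.
W = (P₁V₁−P₂V₂)/(n−1) = (587×6.20−264×10.6)/0.49 = 1720 J.
ΔU = nCvΔT = 1.47×36.1×(229−298) = -3660 J.
Q = ΔU + W = -1940 J.
State after step 1: P = 264 kPa, V = 10.6 L, T = 229 K.
Step 2 — Adiabatic: T₂/T₁ = (P₂/P₁)^((γ−1)/γ) ⇒ T₂ = 229×(0.287)^0.187 = 181 K; V₂ = 29.3 L.
ΔU = nCvΔT = 1.47×36.1×(181−229) = -2540 J.
Q = 0 for an adiabatic process, so W = −ΔU = 2540 J.
Net over both steps: W = 4250 J, Q = -1940 J, ΔU = -6200 J.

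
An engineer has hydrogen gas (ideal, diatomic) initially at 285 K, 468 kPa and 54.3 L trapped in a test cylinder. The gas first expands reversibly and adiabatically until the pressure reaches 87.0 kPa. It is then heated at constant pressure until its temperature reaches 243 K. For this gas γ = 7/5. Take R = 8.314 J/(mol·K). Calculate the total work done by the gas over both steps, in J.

30200 J

n = P₁V₁/(RT₁) = 468×54.3/(8.314×285) = 10.7 mol.
Step 1 — Adiabatic: T₂/T₁ = (P₂/P₁)^((γ−1)/γ) ⇒ T₂ = 285×(0.186)^0.286 = 176 K; V₂ = 181 L.
ΔU = nCvΔT = 10.7×20.8×(176−285) = -24200 J.
Q = 0 for an adiabatic process, so W = −ΔU = 24200 J.
State after step 1: P = 87.0 kPa, V = 181 L, T = 176 K.
Step 2 — Isobaric: P stays 87.0 kPa; V/T = const ⇒ T₂ = 243 K, V₂ = 249 L.
W = PΔV = 87.0×(249−181) kPa·L = 5950 J.
ΔU = nCvΔT = 10.7×20.8×(243−176) = 14900 J.
Q = ΔU + W = nCpΔT = 20800 J.
Net over both steps: W = 30200 J, Q = 20800 J, ΔU = -9360 J.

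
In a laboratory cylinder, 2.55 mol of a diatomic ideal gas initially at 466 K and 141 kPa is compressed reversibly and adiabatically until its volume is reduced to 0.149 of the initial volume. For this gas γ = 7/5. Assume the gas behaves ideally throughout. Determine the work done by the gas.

-28200 J

V₁ = nRT₁/P₁ = 2.55×8.314×466/141 = 70.1 L.
Adiabatic: TV^(γ−1) = const ⇒ T₂ = 466×(6.71)^0.400 = 998 K; PV^γ = const ⇒ P₂ = 2030 kPa.
ΔU = nCvΔT = 2.55×20.8×(998−466) = 28200 J.
Q = 0 for an adiabatic process, so W = −ΔU = -28200 J.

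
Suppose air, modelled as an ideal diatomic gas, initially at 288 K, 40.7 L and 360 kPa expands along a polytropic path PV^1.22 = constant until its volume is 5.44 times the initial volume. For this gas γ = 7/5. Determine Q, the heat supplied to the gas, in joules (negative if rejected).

n = P₁V₁/(RT₁) = 360×40.7/(8.314×288) = 6.12 mol.
Polytropic n=1.22: T₂ = T₁(V₁/V₂)^(n−1) = 288×(0.184)^0.22 = 198 K; P₂ = P₁(V₁/V₂)^n = 45.6 kPa.
W = (P₁V₁−P₂V₂)/(n−1) = (360×40.7−45.6×221)/0.22 = 20700 J.
ΔU = nCvΔT = 6.12×20.8×(198−288) = -11400 J.
Q = ΔU + W = 9320 J.

9320 J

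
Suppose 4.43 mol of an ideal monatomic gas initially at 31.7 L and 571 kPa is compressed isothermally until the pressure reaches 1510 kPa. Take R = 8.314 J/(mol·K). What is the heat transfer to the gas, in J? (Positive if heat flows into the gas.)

T₁ = P₁V₁/(nR) = 571×31.7/(4.43×8.314) = 491 K.
Isothermal: T stays 491 K; PV = const ⇒ V₂ = 12.0 L, P₂ = 1510 kPa.
ΔU = 0 (ideal gas, T constant).
W = nRT ln(V₂/V₁) = 4.43×8.314×491×ln(0.378) = -17600 J.
Q = ΔU + W = -17600 J.

-17600 J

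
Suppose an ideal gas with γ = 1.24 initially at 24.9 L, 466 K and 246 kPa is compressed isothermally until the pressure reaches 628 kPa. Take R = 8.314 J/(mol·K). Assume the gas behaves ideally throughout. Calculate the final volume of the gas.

Isothermal: T stays 466 K; PV = const ⇒ V₂ = 9.75 L, P₂ = 628 kPa.

9.75 L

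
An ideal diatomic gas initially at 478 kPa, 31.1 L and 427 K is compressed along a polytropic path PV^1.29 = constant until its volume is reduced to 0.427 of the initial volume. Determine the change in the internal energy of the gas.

10400 J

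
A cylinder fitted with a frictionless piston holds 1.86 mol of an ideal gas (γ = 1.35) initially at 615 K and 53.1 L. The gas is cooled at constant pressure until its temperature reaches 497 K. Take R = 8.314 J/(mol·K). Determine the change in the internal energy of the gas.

-5210 J

P₁ = nRT₁/V₁ = 1.86×8.314×615/53.1 = 179 kPa.
Isobaric: P stays 179 kPa; V/T = const ⇒ T₂ = 497 K, V₂ = 42.9 L.
For an ideal gas ΔU = nCvΔT with Cv = R/(γ−1) = 23.8 J/(mol·K).
ΔU = 1.86×23.8×(497−615) = -5210 J.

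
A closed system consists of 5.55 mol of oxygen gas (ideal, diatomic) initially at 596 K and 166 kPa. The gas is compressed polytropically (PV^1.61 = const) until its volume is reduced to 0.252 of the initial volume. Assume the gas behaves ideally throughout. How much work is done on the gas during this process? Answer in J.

V₁ = nRT₁/P₁ = 5.55×8.314×596/166 = 166 L.
Polytropic n=1.61: T₂ = T₁(V₁/V₂)^(n−1) = 596×(3.97)^0.61 = 1380 K; P₂ = P₁(V₁/V₂)^n = 1530 kPa.
W = (P₁V₁−P₂V₂)/(n−1) = (166×166−1530×41.7)/0.61 = -59400 J.
Work done on the gas = −W_by = 59400 J.

59400 J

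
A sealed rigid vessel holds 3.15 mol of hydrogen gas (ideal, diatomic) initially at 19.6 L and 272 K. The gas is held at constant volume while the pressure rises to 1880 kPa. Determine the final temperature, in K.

1410 K

P₁ = nRT₁/V₁ = 3.15×8.314×272/19.6 = 363 kPa.
Isochoric: V stays 19.6 L; P/T = const ⇒ T₂ = 1410 K, P₂ = 1880 kPa.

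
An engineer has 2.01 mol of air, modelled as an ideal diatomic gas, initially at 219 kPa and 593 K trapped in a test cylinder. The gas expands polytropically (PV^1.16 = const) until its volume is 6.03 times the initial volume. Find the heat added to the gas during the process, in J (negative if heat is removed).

9280 J

V₁ = nRT₁/P₁ = 2.01×8.314×593/219 = 45.2 L.
Polytropic n=1.16: T₂ = T₁(V₁/V₂)^(n−1) = 593×(0.166)^0.16 = 445 K; P₂ = P₁(V₁/V₂)^n = 27.2 kPa.
W = (P₁V₁−P₂V₂)/(n−1) = (219×45.2−27.2×273)/0.16 = 15500 J.
ΔU = nCvΔT = 2.01×20.8×(445−593) = -6190 J.
Q = ΔU + W = 9280 J.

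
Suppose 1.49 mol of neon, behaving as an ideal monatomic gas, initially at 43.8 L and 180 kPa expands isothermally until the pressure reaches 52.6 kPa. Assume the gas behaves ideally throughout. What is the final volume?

150 L

T₁ = P₁V₁/(nR) = 180×43.8/(1.49×8.314) = 636 K.
Isothermal: T stays 636 K; PV = const ⇒ V₂ = 150 L, P₂ = 52.6 kPa.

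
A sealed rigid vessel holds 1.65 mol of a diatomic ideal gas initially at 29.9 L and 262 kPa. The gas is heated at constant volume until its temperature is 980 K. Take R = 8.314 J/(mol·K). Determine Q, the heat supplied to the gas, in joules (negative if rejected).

T₁ = P₁V₁/(nR) = 262×29.9/(1.65×8.314) = 571 K.
Isochoric: V stays 29.9 L; P/T = const ⇒ T₂ = 980 K, P₂ = 450 kPa.
W = 0 (no volume change).
ΔU = nCvΔT = 1.65×20.8×(980−571) = 14000 J.
Q = ΔU = 14000 J.

14000 J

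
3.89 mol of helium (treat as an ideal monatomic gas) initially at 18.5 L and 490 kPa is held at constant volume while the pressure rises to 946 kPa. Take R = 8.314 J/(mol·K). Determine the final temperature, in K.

541 K

T₁ = P₁V₁/(nR) = 490×18.5/(3.89×8.314) = 280 K.
Isochoric: V stays 18.5 L; P/T = const ⇒ T₂ = 541 K, P₂ = 946 kPa.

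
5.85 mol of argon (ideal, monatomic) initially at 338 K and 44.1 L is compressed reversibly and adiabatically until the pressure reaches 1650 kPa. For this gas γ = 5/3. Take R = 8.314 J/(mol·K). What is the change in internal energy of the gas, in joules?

20000 J

P₁ = nRT₁/V₁ = 5.85×8.314×338/44.1 = 373 kPa.
Adiabatic: T₂/T₁ = (P₂/P₁)^((γ−1)/γ) ⇒ T₂ = 338×(4.43)^0.400 = 613 K; V₂ = 18.1 L.
For an ideal gas ΔU = nCvΔT with Cv = (3/2)R = 12.5 J/(mol·K).
ΔU = 5.85×12.5×(613−338) = 20000 J.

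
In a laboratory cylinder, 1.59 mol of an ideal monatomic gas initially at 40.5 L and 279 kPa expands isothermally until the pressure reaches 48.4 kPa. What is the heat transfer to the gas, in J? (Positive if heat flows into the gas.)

19800 J

T₁ = P₁V₁/(nR) = 279×40.5/(1.59×8.314) = 855 K.
Isothermal: T stays 855 K; PV = const ⇒ V₂ = 233 L, P₂ = 48.4 kPa.
ΔU = 0 (ideal gas, T constant).
W = nRT ln(V₂/V₁) = 1.59×8.314×855×ln(5.76) = 19800 J.
Q = ΔU + W = 19800 J.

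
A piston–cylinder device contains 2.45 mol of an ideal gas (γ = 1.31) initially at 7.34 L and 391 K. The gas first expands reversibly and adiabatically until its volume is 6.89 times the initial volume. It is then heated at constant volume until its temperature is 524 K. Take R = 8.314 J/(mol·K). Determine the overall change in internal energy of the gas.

8740 J

P₁ = nRT₁/V₁ = 2.45×8.314×391/7.34 = 1090 kPa.
Step 1 — Adiabatic: TV^(γ−1) = const ⇒ T₂ = 391×(0.145)^0.310 = 215 K; PV^γ = const ⇒ P₂ = 86.6 kPa.
ΔU = nCvΔT = 2.45×26.8×(215−391) = -11600 J.
Q = 0 for an adiabatic process, so W = −ΔU = 11600 J.
State after step 1: P = 86.6 kPa, V = 50.6 L, T = 215 K.
Step 2 — Isochoric: V stays 50.6 L; P/T = const ⇒ T₂ = 524 K, P₂ = 211 kPa.
W = 0 (no volume change).
ΔU = nCvΔT = 2.45×26.8×(524−215) = 20300 J.
Q = ΔU = 20300 J.
Net over both steps: W = 11600 J, Q = 20300 J, ΔU = 8740 J.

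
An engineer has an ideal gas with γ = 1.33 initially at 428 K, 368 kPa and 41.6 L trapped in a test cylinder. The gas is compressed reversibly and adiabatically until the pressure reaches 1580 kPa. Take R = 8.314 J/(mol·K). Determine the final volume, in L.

13.9 L

Adiabatic: T₂/T₁ = (P₂/P₁)^((γ−1)/γ) ⇒ T₂ = 428×(4.29)^0.248 = 614 K; V₂ = 13.9 L.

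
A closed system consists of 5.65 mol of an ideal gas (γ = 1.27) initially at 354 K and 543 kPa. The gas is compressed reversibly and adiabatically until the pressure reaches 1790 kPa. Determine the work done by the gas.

-17800 J

V₁ = nRT₁/P₁ = 5.65×8.314×354/543 = 30.6 L.
Adiabatic: T₂/T₁ = (P₂/P₁)^((γ−1)/γ) ⇒ T₂ = 354×(3.30)^0.213 = 456 K; V₂ = 12.0 L.
ΔU = nCvΔT = 5.65×30.8×(456−354) = 17800 J.
Q = 0 for an adiabatic process, so W = −ΔU = -17800 J.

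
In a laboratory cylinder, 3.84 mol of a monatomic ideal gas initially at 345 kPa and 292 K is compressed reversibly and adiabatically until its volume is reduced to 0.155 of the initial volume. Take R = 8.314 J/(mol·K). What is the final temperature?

V₁ = nRT₁/P₁ = 3.84×8.314×292/345 = 27.0 L.
Adiabatic: TV^(γ−1) = const ⇒ T₂ = 292×(6.45)^0.667 = 1010 K; PV^γ = const ⇒ P₂ = 7710 kPa.

1010 K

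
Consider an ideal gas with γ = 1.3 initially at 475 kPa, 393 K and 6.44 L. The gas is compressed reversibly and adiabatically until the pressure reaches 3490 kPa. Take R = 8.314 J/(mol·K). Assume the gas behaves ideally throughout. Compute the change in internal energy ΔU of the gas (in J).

5960 J

n = P₁V₁/(RT₁) = 475×6.44/(8.314×393) = 0.936 mol.
Adiabatic: T₂/T₁ = (P₂/P₁)^((γ−1)/γ) ⇒ T₂ = 393×(7.35)^0.231 = 623 K; V₂ = 1.39 L.
For an ideal gas ΔU = nCvΔT with Cv = R/(γ−1) = 27.7 J/(mol·K).
ΔU = 0.936×27.7×(623−393) = 5960 J.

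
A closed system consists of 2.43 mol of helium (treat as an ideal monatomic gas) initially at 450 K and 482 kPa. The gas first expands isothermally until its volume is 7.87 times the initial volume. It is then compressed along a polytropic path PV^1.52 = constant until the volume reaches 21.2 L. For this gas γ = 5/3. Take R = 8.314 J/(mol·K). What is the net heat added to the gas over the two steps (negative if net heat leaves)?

V₁ = nRT₁/P₁ = 2.43×8.314×450/482 = 18.9 L.
Step 1 — Isothermal: T stays 450 K; PV = const ⇒ V₂ = 148 L, P₂ = 61.2 kPa.
ΔU = 0 (ideal gas, T constant).
W = nRT ln(V₂/V₁) = 2.43×8.314×450×ln(7.87) = 18800 J.
Q = ΔU + W = 18800 J.
State after step 1: P = 61.2 kPa, V = 148 L, T = 450 K.
Step 2 — Polytropic n=1.52: T₂ = T₁(V₁/V₂)^(n−1) = 450×(7.00)^0.52 = 1240 K; P₂ = P₁(V₁/V₂)^n = 1180 kPa.
W = (P₁V₁−P₂V₂)/(n−1) = (61.2×148−1180×21.2)/0.52 = -30600 J.
ΔU = nCvΔT = 2.43×12.5×(1240−450) = 23900 J.
Q = ΔU + W = -6740 J.
Net over both steps: W = -11900 J, Q = 12000 J, ΔU = 23900 J.

12000 J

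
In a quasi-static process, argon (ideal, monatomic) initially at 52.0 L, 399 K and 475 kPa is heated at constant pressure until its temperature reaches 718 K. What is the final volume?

93.6 L

Isobaric: P stays 475 kPa; V/T = const ⇒ T₂ = 718 K, V₂ = 93.6 L.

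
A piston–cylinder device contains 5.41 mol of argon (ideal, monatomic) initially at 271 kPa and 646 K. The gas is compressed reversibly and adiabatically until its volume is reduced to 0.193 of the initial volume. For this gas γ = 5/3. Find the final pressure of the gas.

V₁ = nRT₁/P₁ = 5.41×8.314×646/271 = 107 L.
Adiabatic: TV^(γ−1) = const ⇒ T₂ = 646×(5.18)^0.667 = 1930 K; PV^γ = const ⇒ P₂ = 4200 kPa.

4200 kPa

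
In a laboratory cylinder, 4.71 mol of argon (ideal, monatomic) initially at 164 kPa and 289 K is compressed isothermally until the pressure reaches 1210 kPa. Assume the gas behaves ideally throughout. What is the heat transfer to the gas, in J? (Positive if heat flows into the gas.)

V₁ = nRT₁/P₁ = 4.71×8.314×289/164 = 69.0 L.
Isothermal: T stays 289 K; PV = const ⇒ V₂ = 9.35 L, P₂ = 1210 kPa.
ΔU = 0 (ideal gas, T constant).
W = nRT ln(V₂/V₁) = 4.71×8.314×289×ln(0.136) = -22600 J.
Q = ΔU + W = -22600 J.

-22600 J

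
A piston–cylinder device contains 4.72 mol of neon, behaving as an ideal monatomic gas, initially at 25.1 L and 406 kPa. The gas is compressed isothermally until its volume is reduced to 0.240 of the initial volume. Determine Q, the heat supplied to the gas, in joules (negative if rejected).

-14500 J

T₁ = P₁V₁/(nR) = 406×25.1/(4.72×8.314) = 260 K.
Isothermal: T stays 260 K; PV = const ⇒ V₂ = 6.02 L, P₂ = 1690 kPa.
ΔU = 0 (ideal gas, T constant).
W = nRT ln(V₂/V₁) = 4.72×8.314×260×ln(0.240) = -14500 J.
Q = ΔU + W = -14500 J.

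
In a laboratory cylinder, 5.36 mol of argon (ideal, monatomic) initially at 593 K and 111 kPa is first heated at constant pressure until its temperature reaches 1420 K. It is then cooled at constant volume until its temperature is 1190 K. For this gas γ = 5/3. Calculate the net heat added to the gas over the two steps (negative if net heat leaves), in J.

76800 J

V₁ = nRT₁/P₁ = 5.36×8.314×593/111 = 238 L.
Step 1 — Isobaric: P stays 111 kPa; V/T = const ⇒ T₂ = 1420 K, V₂ = 570 L.
W = PΔV = 111×(570−238) kPa·L = 36900 J.
ΔU = nCvΔT = 5.36×12.5×(1420−593) = 55300 J.
Q = ΔU + W = nCpΔT = 92100 J.
State after step 1: P = 111 kPa, V = 570 L, T = 1420 K.
Step 2 — Isochoric: V stays 570 L; P/T = const ⇒ T₂ = 1190 K, P₂ = 93.0 kPa.
W = 0 (no volume change).
ΔU = nCvΔT = 5.36×12.5×(1190−1420) = -15400 J.
Q = ΔU = -15400 J.
Net over both steps: W = 36900 J, Q = 76800 J, ΔU = 39900 J.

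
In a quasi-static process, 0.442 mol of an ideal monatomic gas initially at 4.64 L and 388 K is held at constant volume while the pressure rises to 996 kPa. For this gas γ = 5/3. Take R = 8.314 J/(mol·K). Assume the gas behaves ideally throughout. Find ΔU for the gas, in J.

4790 J

P₁ = nRT₁/V₁ = 0.442×8.314×388/4.64 = 307 kPa.
Isochoric: V stays 4.64 L; P/T = const ⇒ T₂ = 1260 K, P₂ = 996 kPa.
For an ideal gas ΔU = nCvΔT with Cv = (3/2)R = 12.5 J/(mol·K).
ΔU = 0.442×12.5×(1260−388) = 4790 J.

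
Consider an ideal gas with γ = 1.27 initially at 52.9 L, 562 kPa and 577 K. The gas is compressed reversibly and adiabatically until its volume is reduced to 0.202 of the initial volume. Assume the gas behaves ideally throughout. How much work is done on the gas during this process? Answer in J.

59500 J

n = P₁V₁/(RT₁) = 562×52.9/(8.314×577) = 6.20 mol.
Adiabatic: TV^(γ−1) = const ⇒ T₂ = 577×(4.95)^0.270 = 889 K; PV^γ = const ⇒ P₂ = 4280 kPa.
ΔU = nCvΔT = 6.20×30.8×(889−577) = 59500 J.
Q = 0 for an adiabatic process, so W = −ΔU = -59500 J.
Work done on the gas = −W_by = 59500 J.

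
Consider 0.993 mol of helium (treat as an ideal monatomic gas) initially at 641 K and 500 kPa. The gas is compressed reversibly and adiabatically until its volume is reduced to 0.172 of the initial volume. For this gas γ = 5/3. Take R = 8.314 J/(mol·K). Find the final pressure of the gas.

9400 kPa

V₁ = nRT₁/P₁ = 0.993×8.314×641/500 = 10.6 L.
Adiabatic: TV^(γ−1) = const ⇒ T₂ = 641×(5.81)^0.667 = 2070 K; PV^γ = const ⇒ P₂ = 9400 kPa.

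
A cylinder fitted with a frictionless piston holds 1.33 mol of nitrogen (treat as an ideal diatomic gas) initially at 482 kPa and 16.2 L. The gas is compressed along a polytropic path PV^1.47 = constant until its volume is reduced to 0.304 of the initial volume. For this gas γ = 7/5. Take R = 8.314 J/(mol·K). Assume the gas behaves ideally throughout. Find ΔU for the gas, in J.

T₁ = P₁V₁/(nR) = 482×16.2/(1.33×8.314) = 706 K.
Polytropic n=1.47: T₂ = T₁(V₁/V₂)^(n−1) = 706×(3.29)^0.47 = 1240 K; P₂ = P₁(V₁/V₂)^n = 2770 kPa.
For an ideal gas ΔU = nCvΔT with Cv = (5/2)R = 20.8 J/(mol·K).
ΔU = 1.33×20.8×(1240−706) = 14600 J.

14600 J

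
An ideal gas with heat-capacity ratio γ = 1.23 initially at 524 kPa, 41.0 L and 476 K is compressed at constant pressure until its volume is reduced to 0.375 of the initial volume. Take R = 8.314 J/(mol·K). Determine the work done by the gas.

n = P₁V₁/(RT₁) = 524×41.0/(8.314×476) = 5.43 mol.
Isobaric: P stays 524 kPa; V/T = const ⇒ T₂ = 178 K, V₂ = 15.4 L.
W = PΔV = 524×(15.4−41.0) kPa·L = -13400 J.

-13400 J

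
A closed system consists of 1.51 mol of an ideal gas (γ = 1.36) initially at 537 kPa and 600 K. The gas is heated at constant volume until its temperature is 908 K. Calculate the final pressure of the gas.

813 kPa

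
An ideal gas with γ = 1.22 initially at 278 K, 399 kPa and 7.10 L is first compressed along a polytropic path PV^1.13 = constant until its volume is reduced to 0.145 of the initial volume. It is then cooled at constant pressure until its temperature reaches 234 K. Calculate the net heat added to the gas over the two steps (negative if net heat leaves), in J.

-9510 J

n = P₁V₁/(RT₁) = 399×7.10/(8.314×278) = 1.23 mol.
Step 1 — Polytropic n=1.13: T₂ = T₁(V₁/V₂)^(n−1) = 278×(6.90)^0.13 = 357 K; P₂ = P₁(V₁/V₂)^n = 3540 kPa.
W = (P₁V₁−P₂V₂)/(n−1) = (399×7.10−3540×1.03)/0.13 = -6220 J.
ΔU = nCvΔT = 1.23×37.8×(357−278) = 3670 J.
Q = ΔU + W = -2540 J.
State after step 1: P = 3540 kPa, V = 1.03 L, T = 357 K.
Step 2 — Isobaric: P stays 3540 kPa; V/T = const ⇒ T₂ = 234 K, V₂ = 0.674 L.
W = PΔV = 3540×(0.674−1.03) kPa·L = -1260 J.
ΔU = nCvΔT = 1.23×37.8×(234−357) = -5710 J.
Q = ΔU + W = nCpΔT = -6970 J.
Net over both steps: W = -7480 J, Q = -9510 J, ΔU = -2040 J.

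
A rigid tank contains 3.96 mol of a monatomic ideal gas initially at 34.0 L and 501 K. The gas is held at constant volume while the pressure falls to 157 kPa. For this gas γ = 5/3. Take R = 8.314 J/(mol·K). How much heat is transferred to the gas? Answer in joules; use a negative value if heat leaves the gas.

-16700 J

P₁ = nRT₁/V₁ = 3.96×8.314×501/34.0 = 485 kPa.
Isochoric: V stays 34.0 L; P/T = const ⇒ T₂ = 162 K, P₂ = 157 kPa.
W = 0 (no volume change).
ΔU = nCvΔT = 3.96×12.5×(162−501) = -16700 J.
Q = ΔU = -16700 J.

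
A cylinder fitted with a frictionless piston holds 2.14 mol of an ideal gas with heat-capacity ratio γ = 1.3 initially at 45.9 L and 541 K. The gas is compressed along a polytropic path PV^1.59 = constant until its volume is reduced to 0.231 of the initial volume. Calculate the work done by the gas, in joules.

P₁ = nRT₁/V₁ = 2.14×8.314×541/45.9 = 210 kPa.
Polytropic n=1.59: T₂ = T₁(V₁/V₂)^(n−1) = 541×(4.33)^0.59 = 1280 K; P₂ = P₁(V₁/V₂)^n = 2160 kPa.
W = (P₁V₁−P₂V₂)/(n−1) = (210×45.9−2160×10.6)/0.59 = -22400 J.

-22400 J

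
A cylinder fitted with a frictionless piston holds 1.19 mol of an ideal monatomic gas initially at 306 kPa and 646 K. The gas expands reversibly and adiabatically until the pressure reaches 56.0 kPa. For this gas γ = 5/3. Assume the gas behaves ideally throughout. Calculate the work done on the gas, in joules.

-4730 J

V₁ = nRT₁/P₁ = 1.19×8.314×646/306 = 20.9 L.
Adiabatic: T₂/T₁ = (P₂/P₁)^((γ−1)/γ) ⇒ T₂ = 646×(0.183)^0.400 = 328 K; V₂ = 57.9 L.
ΔU = nCvΔT = 1.19×12.5×(328−646) = -4730 J.
Q = 0 for an adiabatic process, so W = −ΔU = 4730 J.
Work done on the gas = −W_by = -4730 J.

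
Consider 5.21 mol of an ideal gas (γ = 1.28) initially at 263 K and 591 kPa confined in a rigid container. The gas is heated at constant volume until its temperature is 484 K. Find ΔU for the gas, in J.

V₁ = nRT₁/P₁ = 5.21×8.314×263/591 = 19.3 L.
Isochoric: V stays 19.3 L; P/T = const ⇒ T₂ = 484 K, P₂ = 1090 kPa.
For an ideal gas ΔU = nCvΔT with Cv = R/(γ−1) = 29.7 J/(mol·K).
ΔU = 5.21×29.7×(484−263) = 34200 J.

34200 J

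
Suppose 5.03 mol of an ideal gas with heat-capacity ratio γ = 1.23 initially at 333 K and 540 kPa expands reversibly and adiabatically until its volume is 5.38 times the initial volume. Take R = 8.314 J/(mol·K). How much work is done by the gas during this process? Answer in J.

19400 J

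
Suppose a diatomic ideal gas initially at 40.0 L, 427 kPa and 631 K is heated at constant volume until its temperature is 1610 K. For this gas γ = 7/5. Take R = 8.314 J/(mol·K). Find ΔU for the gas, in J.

n = P₁V₁/(RT₁) = 427×40.0/(8.314×631) = 3.26 mol.
Isochoric: V stays 40.0 L; P/T = const ⇒ T₂ = 1610 K, P₂ = 1090 kPa.
For an ideal gas ΔU = nCvΔT with Cv = (5/2)R = 20.8 J/(mol·K).
ΔU = 3.26×20.8×(1610−631) = 66200 J.

66200 J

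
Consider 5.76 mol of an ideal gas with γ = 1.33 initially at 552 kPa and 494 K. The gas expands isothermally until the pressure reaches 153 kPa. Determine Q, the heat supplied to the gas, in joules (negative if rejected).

30400 J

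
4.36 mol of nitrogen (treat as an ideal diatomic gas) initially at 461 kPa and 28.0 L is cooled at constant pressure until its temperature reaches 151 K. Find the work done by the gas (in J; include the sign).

T₁ = P₁V₁/(nR) = 461×28.0/(4.36×8.314) = 356 K.
Isobaric: P stays 461 kPa; V/T = const ⇒ T₂ = 151 K, V₂ = 11.9 L.
W = PΔV = 461×(11.9−28.0) kPa·L = -7430 J.

-7430 J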